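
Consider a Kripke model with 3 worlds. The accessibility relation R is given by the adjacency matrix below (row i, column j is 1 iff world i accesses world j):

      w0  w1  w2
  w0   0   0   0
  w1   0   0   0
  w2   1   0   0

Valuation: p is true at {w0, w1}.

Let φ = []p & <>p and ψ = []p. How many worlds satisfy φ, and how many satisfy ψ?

1 and 3

For []p & <>p:
w0: []p is T, <>p is F. ✗
w1: []p is T, <>p is F. ✗
w2: []p is T, <>p is T. ✓
— 1 world.
For []p:
w0: no successors, so []p holds vacuously. ✓
w1: no successors, so []p holds vacuously. ✓
w2: successors {w0}; p there: w0:T. ✓
— 3 worlds.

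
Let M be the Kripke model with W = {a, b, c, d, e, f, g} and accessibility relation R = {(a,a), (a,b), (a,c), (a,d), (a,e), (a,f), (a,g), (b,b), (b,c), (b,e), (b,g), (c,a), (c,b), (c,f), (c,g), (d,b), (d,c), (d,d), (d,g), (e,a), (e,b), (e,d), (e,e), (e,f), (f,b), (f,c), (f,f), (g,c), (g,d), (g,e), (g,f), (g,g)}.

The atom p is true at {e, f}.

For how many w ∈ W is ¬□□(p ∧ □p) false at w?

a: □□(p ∧ □p) is F. ✓
b: □□(p ∧ □p) is F. ✓
c: □□(p ∧ □p) is F. ✓
d: □□(p ∧ □p) is F. ✓
e: □□(p ∧ □p) is F. ✓
f: □□(p ∧ □p) is F. ✓
g: □□(p ∧ □p) is F. ✓
Satisfying worlds: {a, b, c, d, e, f, g}.
So ¬□□(p ∧ □p) fails at the other 0 worlds.

0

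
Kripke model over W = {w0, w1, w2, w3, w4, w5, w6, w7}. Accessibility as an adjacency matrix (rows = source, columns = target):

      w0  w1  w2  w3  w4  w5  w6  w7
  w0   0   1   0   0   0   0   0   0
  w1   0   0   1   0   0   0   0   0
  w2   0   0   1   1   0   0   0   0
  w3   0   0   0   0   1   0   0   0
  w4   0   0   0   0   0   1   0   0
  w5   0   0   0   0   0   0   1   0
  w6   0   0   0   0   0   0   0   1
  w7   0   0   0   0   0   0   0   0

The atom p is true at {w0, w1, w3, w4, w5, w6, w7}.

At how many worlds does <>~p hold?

2

w0: successors {w1}; ~p there: w1:F. ✗
w1: successors {w2}; ~p there: w2:T. ✓
w2: successors {w2, w3}; ~p there: w2:T, w3:F. ✓
w3: successors {w4}; ~p there: w4:F. ✗
w4: successors {w5}; ~p there: w5:F. ✗
w5: successors {w6}; ~p there: w6:F. ✗
w6: successors {w7}; ~p there: w7:F. ✗
w7: no successors, so <>~p fails. ✗
Satisfying worlds: {w1, w2}.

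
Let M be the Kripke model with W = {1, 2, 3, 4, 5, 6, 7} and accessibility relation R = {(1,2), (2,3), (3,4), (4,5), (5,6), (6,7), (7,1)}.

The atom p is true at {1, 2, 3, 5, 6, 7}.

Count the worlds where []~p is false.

6

1: successors {2}; ~p there: 2:F. ✗
2: successors {3}; ~p there: 3:F. ✗
3: successors {4}; ~p there: 4:T. ✓
4: successors {5}; ~p there: 5:F. ✗
5: successors {6}; ~p there: 6:F. ✗
6: successors {7}; ~p there: 7:F. ✗
7: successors {1}; ~p there: 1:F. ✗
Satisfying worlds: {3}.
So []~p fails at the other 6 worlds.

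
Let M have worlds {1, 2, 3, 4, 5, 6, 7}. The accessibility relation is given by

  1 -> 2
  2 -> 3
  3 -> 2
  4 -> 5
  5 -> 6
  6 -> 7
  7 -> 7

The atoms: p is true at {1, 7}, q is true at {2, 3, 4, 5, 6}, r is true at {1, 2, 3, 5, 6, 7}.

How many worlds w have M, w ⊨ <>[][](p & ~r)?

1: successors {2}; [][](p & ~r) there: 2:F. ✗
2: successors {3}; [][](p & ~r) there: 3:F. ✗
3: successors {2}; [][](p & ~r) there: 2:F. ✗
4: successors {5}; [][](p & ~r) there: 5:F. ✗
5: successors {6}; [][](p & ~r) there: 6:F. ✗
6: successors {7}; [][](p & ~r) there: 7:F. ✗
7: successors {7}; [][](p & ~r) there: 7:F. ✗
Satisfying worlds: ∅.

0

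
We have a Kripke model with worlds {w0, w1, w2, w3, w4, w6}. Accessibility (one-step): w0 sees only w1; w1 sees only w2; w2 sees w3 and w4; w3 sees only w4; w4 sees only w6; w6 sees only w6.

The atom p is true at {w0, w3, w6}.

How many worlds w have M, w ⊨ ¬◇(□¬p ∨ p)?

2

w0: ◇(□¬p ∨ p) is T. ✗
w1: ◇(□¬p ∨ p) is F. ✓
w2: ◇(□¬p ∨ p) is T. ✗
w3: ◇(□¬p ∨ p) is F. ✓
w4: ◇(□¬p ∨ p) is T. ✗
w6: ◇(□¬p ∨ p) is T. ✗
Satisfying worlds: {w1, w3}.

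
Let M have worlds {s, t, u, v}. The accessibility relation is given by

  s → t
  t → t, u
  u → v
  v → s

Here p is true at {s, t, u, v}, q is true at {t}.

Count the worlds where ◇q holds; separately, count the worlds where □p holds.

For ◇q:
s: successors {t}; q there: t:T. ✓
t: successors {t, u}; q there: t:T, u:F. ✓
u: successors {v}; q there: v:F. ✗
v: successors {s}; q there: s:F. ✗
— 2 worlds.
For □p:
s: successors {t}; p there: t:T. ✓
t: successors {t, u}; p there: t:T, u:T. ✓
u: successors {v}; p there: v:T. ✓
v: successors {s}; p there: s:T. ✓
— 4 worlds.

2 and 4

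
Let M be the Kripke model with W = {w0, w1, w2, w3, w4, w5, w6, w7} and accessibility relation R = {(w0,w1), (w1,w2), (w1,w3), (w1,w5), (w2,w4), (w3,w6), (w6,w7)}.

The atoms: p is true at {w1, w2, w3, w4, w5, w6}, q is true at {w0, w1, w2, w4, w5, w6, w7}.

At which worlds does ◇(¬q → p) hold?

w0: successors {w1}; ¬q → p there: w1:T. ✓
w1: successors {w2, w3, w5}; ¬q → p there: w2:T, w3:T, w5:T. ✓
w2: successors {w4}; ¬q → p there: w4:T. ✓
w3: successors {w6}; ¬q → p there: w6:T. ✓
w4: no successors, so ◇(¬q → p) fails. ✗
w5: no successors, so ◇(¬q → p) fails. ✗
w6: successors {w7}; ¬q → p there: w7:T. ✓
w7: no successors, so ◇(¬q → p) fails. ✗

{w0, w1, w2, w3, w6}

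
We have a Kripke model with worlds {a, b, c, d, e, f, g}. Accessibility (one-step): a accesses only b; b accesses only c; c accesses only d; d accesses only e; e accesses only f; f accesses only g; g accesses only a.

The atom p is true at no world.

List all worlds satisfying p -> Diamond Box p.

{a, b, c, d, e, f, g}

a: p is F, Diamond Box p is F. ✓
b: p is F, Diamond Box p is F. ✓
c: p is F, Diamond Box p is F. ✓
d: p is F, Diamond Box p is F. ✓
e: p is F, Diamond Box p is F. ✓
f: p is F, Diamond Box p is F. ✓
g: p is F, Diamond Box p is F. ✓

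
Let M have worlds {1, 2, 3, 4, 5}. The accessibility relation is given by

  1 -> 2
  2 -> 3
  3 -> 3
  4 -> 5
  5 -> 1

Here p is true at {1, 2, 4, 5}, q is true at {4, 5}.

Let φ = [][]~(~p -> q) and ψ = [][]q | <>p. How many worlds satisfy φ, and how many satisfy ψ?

3 and 3

For [][]~(~p -> q):
1: successors {2}; []~(~p -> q) there: 2:T. ✓
2: successors {3}; []~(~p -> q) there: 3:T. ✓
3: successors {3}; []~(~p -> q) there: 3:T. ✓
4: successors {5}; []~(~p -> q) there: 5:F. ✗
5: successors {1}; []~(~p -> q) there: 1:F. ✗
— 3 worlds.
For [][]q | <>p:
1: [][]q is F, <>p is T. ✓
2: [][]q is F, <>p is F. ✗
3: [][]q is F, <>p is F. ✗
4: [][]q is F, <>p is T. ✓
5: [][]q is F, <>p is T. ✓
— 3 worlds.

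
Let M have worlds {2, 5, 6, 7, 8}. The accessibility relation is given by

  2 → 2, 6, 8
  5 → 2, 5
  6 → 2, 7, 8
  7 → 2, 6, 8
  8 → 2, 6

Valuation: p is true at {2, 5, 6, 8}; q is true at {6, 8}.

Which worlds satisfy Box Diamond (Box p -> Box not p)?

{6}

2: successors {2, 6, 8}; Diamond (Box p -> Box not p) there: 2:T, 6:F, 8:T. ✗
5: successors {2, 5}; Diamond (Box p -> Box not p) there: 2:T, 5:F. ✗
6: successors {2, 7, 8}; Diamond (Box p -> Box not p) there: 2:T, 7:T, 8:T. ✓
7: successors {2, 6, 8}; Diamond (Box p -> Box not p) there: 2:T, 6:F, 8:T. ✗
8: successors {2, 6}; Diamond (Box p -> Box not p) there: 2:T, 6:F. ✗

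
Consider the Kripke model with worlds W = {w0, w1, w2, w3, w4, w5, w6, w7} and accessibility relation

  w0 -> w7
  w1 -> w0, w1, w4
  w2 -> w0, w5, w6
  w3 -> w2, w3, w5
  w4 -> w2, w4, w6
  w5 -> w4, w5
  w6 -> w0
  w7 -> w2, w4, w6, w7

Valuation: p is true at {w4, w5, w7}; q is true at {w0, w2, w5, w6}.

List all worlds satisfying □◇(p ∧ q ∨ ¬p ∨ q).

w0: successors {w7}; ◇(p ∧ q ∨ ¬p ∨ q) there: w7:T. ✓
w1: successors {w0, w1, w4}; ◇(p ∧ q ∨ ¬p ∨ q) there: w0:F, w1:T, w4:T. ✗
w2: successors {w0, w5, w6}; ◇(p ∧ q ∨ ¬p ∨ q) there: w0:F, w5:T, w6:T. ✗
w3: successors {w2, w3, w5}; ◇(p ∧ q ∨ ¬p ∨ q) there: w2:T, w3:T, w5:T. ✓
w4: successors {w2, w4, w6}; ◇(p ∧ q ∨ ¬p ∨ q) there: w2:T, w4:T, w6:T. ✓
w5: successors {w4, w5}; ◇(p ∧ q ∨ ¬p ∨ q) there: w4:T, w5:T. ✓
w6: successors {w0}; ◇(p ∧ q ∨ ¬p ∨ q) there: w0:F. ✗
w7: successors {w2, w4, w6, w7}; ◇(p ∧ q ∨ ¬p ∨ q) there: w2:T, w4:T, w6:T, w7:T. ✓

{w0, w3, w4, w5, w7}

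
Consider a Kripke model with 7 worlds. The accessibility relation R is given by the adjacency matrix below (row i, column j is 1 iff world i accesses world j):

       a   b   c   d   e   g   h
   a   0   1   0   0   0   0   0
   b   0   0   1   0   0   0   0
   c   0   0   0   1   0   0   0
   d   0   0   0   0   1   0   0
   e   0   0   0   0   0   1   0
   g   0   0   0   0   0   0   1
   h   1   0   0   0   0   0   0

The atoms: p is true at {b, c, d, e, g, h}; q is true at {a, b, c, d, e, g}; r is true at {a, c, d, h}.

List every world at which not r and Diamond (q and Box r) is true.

a: not r is F, Diamond (q and Box r) is T. ✗
b: not r is T, Diamond (q and Box r) is T. ✓
c: not r is F, Diamond (q and Box r) is F. ✗
d: not r is F, Diamond (q and Box r) is F. ✗
e: not r is T, Diamond (q and Box r) is T. ✓
g: not r is T, Diamond (q and Box r) is F. ✗
h: not r is F, Diamond (q and Box r) is F. ✗

{b, e}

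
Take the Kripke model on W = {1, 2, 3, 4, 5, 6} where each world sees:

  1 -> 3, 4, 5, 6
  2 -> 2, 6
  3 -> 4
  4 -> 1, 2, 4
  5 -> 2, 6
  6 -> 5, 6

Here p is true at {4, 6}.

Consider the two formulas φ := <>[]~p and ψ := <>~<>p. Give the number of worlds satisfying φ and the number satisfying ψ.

0 and 0

For <>[]~p:
1: successors {3, 4, 5, 6}; []~p there: 3:F, 4:F, 5:F, 6:F. ✗
2: successors {2, 6}; []~p there: 2:F, 6:F. ✗
3: successors {4}; []~p there: 4:F. ✗
4: successors {1, 2, 4}; []~p there: 1:F, 2:F, 4:F. ✗
5: successors {2, 6}; []~p there: 2:F, 6:F. ✗
6: successors {5, 6}; []~p there: 5:F, 6:F. ✗
— 0 worlds.
For <>~<>p:
1: successors {3, 4, 5, 6}; ~<>p there: 3:F, 4:F, 5:F, 6:F. ✗
2: successors {2, 6}; ~<>p there: 2:F, 6:F. ✗
3: successors {4}; ~<>p there: 4:F. ✗
4: successors {1, 2, 4}; ~<>p there: 1:F, 2:F, 4:F. ✗
5: successors {2, 6}; ~<>p there: 2:F, 6:F. ✗
6: successors {5, 6}; ~<>p there: 5:F, 6:F. ✗
— 0 worlds.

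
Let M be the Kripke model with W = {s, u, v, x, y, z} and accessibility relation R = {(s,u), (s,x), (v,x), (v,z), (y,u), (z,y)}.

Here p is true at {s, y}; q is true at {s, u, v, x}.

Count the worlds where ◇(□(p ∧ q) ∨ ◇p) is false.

3

s: successors {u, x}; □(p ∧ q) ∨ ◇p there: u:T, x:T. ✓
u: no successors, so ◇(□(p ∧ q) ∨ ◇p) fails. ✗
v: successors {x, z}; □(p ∧ q) ∨ ◇p there: x:T, z:T. ✓
x: no successors, so ◇(□(p ∧ q) ∨ ◇p) fails. ✗
y: successors {u}; □(p ∧ q) ∨ ◇p there: u:T. ✓
z: successors {y}; □(p ∧ q) ∨ ◇p there: y:F. ✗
Satisfying worlds: {s, v, y}.
So ◇(□(p ∧ q) ∨ ◇p) fails at the other 3 worlds.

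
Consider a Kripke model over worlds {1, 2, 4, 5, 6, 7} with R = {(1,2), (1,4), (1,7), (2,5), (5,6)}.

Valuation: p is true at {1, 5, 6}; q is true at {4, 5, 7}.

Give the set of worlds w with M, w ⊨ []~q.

1: successors {2, 4, 7}; ~q there: 2:T, 4:F, 7:F. ✗
2: successors {5}; ~q there: 5:F. ✗
4: no successors, so []~q holds vacuously. ✓
5: successors {6}; ~q there: 6:T. ✓
6: no successors, so []~q holds vacuously. ✓
7: no successors, so []~q holds vacuously. ✓

{4, 5, 6, 7}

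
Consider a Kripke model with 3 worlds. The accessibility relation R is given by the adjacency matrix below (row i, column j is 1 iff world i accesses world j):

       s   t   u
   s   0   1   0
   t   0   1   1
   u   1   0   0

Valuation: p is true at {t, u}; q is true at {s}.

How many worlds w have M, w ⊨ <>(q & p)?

s: successors {t}; q & p there: t:F. ✗
t: successors {t, u}; q & p there: t:F, u:F. ✗
u: successors {s}; q & p there: s:F. ✗
Satisfying worlds: ∅.

0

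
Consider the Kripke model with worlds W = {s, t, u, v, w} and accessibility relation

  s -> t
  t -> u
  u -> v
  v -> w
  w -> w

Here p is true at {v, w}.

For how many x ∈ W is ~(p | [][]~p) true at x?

2

s: p | [][]~p is T. ✗
t: p | [][]~p is F. ✓
u: p | [][]~p is F. ✓
v: p | [][]~p is T. ✗
w: p | [][]~p is T. ✗
Satisfying worlds: {t, u}.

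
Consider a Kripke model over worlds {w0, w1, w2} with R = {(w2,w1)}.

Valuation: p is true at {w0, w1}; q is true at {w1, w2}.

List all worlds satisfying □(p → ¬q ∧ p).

{w0, w1}

w0: no successors, so □(p → ¬q ∧ p) holds vacuously. ✓
w1: no successors, so □(p → ¬q ∧ p) holds vacuously. ✓
w2: successors {w1}; p → ¬q ∧ p there: w1:F. ✗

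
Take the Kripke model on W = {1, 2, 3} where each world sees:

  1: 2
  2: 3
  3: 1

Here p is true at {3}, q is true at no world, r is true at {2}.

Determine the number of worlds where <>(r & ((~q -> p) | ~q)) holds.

1: successors {2}; r & ((~q -> p) | ~q) there: 2:T. ✓
2: successors {3}; r & ((~q -> p) | ~q) there: 3:F. ✗
3: successors {1}; r & ((~q -> p) | ~q) there: 1:F. ✗
Satisfying worlds: {1}.

1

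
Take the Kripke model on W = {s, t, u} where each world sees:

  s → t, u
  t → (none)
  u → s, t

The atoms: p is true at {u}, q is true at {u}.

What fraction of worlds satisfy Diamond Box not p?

2/3

s: successors {t, u}; Box not p there: t:T, u:T. ✓
t: no successors, so Diamond Box not p fails. ✗
u: successors {s, t}; Box not p there: s:F, t:T. ✓
That's 2 of 3 worlds, so 2/3.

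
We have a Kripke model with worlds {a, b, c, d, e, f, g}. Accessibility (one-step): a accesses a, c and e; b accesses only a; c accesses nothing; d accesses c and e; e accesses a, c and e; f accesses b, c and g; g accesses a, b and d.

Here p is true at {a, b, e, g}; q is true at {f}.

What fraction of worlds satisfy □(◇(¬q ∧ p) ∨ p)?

3/7

a: successors {a, c, e}; ◇(¬q ∧ p) ∨ p there: a:T, c:F, e:T. ✗
b: successors {a}; ◇(¬q ∧ p) ∨ p there: a:T. ✓
c: no successors, so □(◇(¬q ∧ p) ∨ p) holds vacuously. ✓
d: successors {c, e}; ◇(¬q ∧ p) ∨ p there: c:F, e:T. ✗
e: successors {a, c, e}; ◇(¬q ∧ p) ∨ p there: a:T, c:F, e:T. ✗
f: successors {b, c, g}; ◇(¬q ∧ p) ∨ p there: b:T, c:F, g:T. ✗
g: successors {a, b, d}; ◇(¬q ∧ p) ∨ p there: a:T, b:T, d:T. ✓
That's 3 of 7 worlds, so 3/7.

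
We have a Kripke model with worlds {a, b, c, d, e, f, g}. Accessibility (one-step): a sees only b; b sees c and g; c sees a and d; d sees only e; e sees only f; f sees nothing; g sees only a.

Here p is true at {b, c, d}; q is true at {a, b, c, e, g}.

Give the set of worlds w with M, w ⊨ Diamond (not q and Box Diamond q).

a: successors {b}; not q and Box Diamond q there: b:F. ✗
b: successors {c, g}; not q and Box Diamond q there: c:F, g:F. ✗
c: successors {a, d}; not q and Box Diamond q there: a:F, d:F. ✗
d: successors {e}; not q and Box Diamond q there: e:F. ✗
e: successors {f}; not q and Box Diamond q there: f:T. ✓
f: no successors, so Diamond (not q and Box Diamond q) fails. ✗
g: successors {a}; not q and Box Diamond q there: a:F. ✗

{e}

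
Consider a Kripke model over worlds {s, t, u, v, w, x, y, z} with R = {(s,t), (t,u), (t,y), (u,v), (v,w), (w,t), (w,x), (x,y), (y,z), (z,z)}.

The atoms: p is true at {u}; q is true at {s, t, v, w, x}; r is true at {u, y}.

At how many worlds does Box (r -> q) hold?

6

s: successors {t}; r -> q there: t:T. ✓
t: successors {u, y}; r -> q there: u:F, y:F. ✗
u: successors {v}; r -> q there: v:T. ✓
v: successors {w}; r -> q there: w:T. ✓
w: successors {t, x}; r -> q there: t:T, x:T. ✓
x: successors {y}; r -> q there: y:F. ✗
y: successors {z}; r -> q there: z:T. ✓
z: successors {z}; r -> q there: z:T. ✓
Satisfying worlds: {s, u, v, w, y, z}.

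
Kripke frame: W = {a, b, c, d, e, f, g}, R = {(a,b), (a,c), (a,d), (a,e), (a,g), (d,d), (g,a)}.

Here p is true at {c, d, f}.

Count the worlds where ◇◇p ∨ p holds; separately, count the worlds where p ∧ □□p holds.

For ◇◇p ∨ p:
a: ◇◇p is T, p is F. ✓
b: ◇◇p is F, p is F. ✗
c: ◇◇p is F, p is T. ✓
d: ◇◇p is T, p is T. ✓
e: ◇◇p is F, p is F. ✗
f: ◇◇p is F, p is T. ✓
g: ◇◇p is T, p is F. ✓
— 5 worlds.
For p ∧ □□p:
a: p is F, □□p is F. ✗
b: p is F, □□p is T. ✗
c: p is T, □□p is T. ✓
d: p is T, □□p is T. ✓
e: p is F, □□p is T. ✗
f: p is T, □□p is T. ✓
g: p is F, □□p is F. ✗
— 3 worlds.

5 and 3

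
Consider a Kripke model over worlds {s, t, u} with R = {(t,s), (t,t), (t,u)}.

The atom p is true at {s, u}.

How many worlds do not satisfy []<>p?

1

s: no successors, so []<>p holds vacuously. ✓
t: successors {s, t, u}; <>p there: s:F, t:T, u:F. ✗
u: no successors, so []<>p holds vacuously. ✓
Satisfying worlds: {s, u}.
So []<>p fails at the other 1 world.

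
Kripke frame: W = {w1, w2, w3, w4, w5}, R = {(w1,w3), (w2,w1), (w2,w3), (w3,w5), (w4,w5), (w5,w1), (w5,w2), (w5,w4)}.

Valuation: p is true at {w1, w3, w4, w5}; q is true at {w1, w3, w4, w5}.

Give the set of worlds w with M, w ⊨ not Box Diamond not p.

w1: Box Diamond not p is F. ✓
w2: Box Diamond not p is F. ✓
w3: Box Diamond not p is T. ✗
w4: Box Diamond not p is T. ✗
w5: Box Diamond not p is F. ✓

{w1, w2, w5}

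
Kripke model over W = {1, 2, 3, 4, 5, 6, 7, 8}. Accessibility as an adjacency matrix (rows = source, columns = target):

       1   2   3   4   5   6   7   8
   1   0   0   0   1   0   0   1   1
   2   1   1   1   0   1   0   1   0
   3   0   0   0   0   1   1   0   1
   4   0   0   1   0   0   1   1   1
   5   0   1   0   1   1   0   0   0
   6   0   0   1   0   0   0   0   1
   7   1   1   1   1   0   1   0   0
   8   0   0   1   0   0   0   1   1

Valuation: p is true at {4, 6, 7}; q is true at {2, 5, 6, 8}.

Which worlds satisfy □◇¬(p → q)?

1: successors {4, 7, 8}; ◇¬(p → q) there: 4:T, 7:T, 8:T. ✓
2: successors {1, 2, 3, 5, 7}; ◇¬(p → q) there: 1:T, 2:T, 3:F, 5:T, 7:T. ✗
3: successors {5, 6, 8}; ◇¬(p → q) there: 5:T, 6:F, 8:T. ✗
4: successors {3, 6, 7, 8}; ◇¬(p → q) there: 3:F, 6:F, 7:T, 8:T. ✗
5: successors {2, 4, 5}; ◇¬(p → q) there: 2:T, 4:T, 5:T. ✓
6: successors {3, 8}; ◇¬(p → q) there: 3:F, 8:T. ✗
7: successors {1, 2, 3, 4, 6}; ◇¬(p → q) there: 1:T, 2:T, 3:F, 4:T, 6:F. ✗
8: successors {3, 7, 8}; ◇¬(p → q) there: 3:F, 7:T, 8:T. ✗

{1, 5}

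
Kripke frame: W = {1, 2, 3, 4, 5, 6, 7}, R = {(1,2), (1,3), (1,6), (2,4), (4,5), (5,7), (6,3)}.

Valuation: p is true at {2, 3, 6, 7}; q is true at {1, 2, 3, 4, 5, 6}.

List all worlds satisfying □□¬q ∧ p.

1: □□¬q is F, p is F. ✗
2: □□¬q is F, p is T. ✗
3: □□¬q is T, p is T. ✓
4: □□¬q is T, p is F. ✗
5: □□¬q is T, p is F. ✗
6: □□¬q is T, p is T. ✓
7: □□¬q is T, p is T. ✓

{3, 6, 7}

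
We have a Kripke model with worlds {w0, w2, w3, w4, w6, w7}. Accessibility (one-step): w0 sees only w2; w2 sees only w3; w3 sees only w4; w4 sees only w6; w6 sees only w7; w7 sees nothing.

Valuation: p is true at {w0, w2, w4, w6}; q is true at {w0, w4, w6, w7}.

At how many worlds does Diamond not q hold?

2

w0: successors {w2}; not q there: w2:T. ✓
w2: successors {w3}; not q there: w3:T. ✓
w3: successors {w4}; not q there: w4:F. ✗
w4: successors {w6}; not q there: w6:F. ✗
w6: successors {w7}; not q there: w7:F. ✗
w7: no successors, so Diamond not q fails. ✗
Satisfying worlds: {w0, w2}.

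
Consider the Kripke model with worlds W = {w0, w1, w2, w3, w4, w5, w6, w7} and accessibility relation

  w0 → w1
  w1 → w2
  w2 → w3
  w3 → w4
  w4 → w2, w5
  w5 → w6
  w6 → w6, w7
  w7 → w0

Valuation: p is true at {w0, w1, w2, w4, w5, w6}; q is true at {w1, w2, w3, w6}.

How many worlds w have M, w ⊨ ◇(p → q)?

6

w0: successors {w1}; p → q there: w1:T. ✓
w1: successors {w2}; p → q there: w2:T. ✓
w2: successors {w3}; p → q there: w3:T. ✓
w3: successors {w4}; p → q there: w4:F. ✗
w4: successors {w2, w5}; p → q there: w2:T, w5:F. ✓
w5: successors {w6}; p → q there: w6:T. ✓
w6: successors {w6, w7}; p → q there: w6:T, w7:T. ✓
w7: successors {w0}; p → q there: w0:F. ✗
Satisfying worlds: {w0, w1, w2, w4, w5, w6}.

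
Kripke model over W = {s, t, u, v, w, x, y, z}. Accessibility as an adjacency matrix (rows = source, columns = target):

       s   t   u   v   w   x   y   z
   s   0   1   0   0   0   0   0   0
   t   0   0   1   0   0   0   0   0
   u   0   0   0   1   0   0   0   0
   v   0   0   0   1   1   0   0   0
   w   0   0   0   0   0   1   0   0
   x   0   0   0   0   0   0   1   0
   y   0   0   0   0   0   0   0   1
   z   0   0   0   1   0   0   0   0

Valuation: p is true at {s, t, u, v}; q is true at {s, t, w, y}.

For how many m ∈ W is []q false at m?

s: successors {t}; q there: t:T. ✓
t: successors {u}; q there: u:F. ✗
u: successors {v}; q there: v:F. ✗
v: successors {v, w}; q there: v:F, w:T. ✗
w: successors {x}; q there: x:F. ✗
x: successors {y}; q there: y:T. ✓
y: successors {z}; q there: z:F. ✗
z: successors {v}; q there: v:F. ✗
Satisfying worlds: {s, x}.
So []q fails at the other 6 worlds.

6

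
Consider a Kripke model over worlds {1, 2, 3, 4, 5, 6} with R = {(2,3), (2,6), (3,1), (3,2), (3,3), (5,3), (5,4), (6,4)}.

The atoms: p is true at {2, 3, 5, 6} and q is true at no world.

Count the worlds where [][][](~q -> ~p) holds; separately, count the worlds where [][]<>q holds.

3 and 3

For [][][](~q -> ~p):
1: no successors, so [][][](~q -> ~p) holds vacuously. ✓
2: successors {3, 6}; [][](~q -> ~p) there: 3:F, 6:T. ✗
3: successors {1, 2, 3}; [][](~q -> ~p) there: 1:T, 2:F, 3:F. ✗
4: no successors, so [][][](~q -> ~p) holds vacuously. ✓
5: successors {3, 4}; [][](~q -> ~p) there: 3:F, 4:T. ✗
6: successors {4}; [][](~q -> ~p) there: 4:T. ✓
— 3 worlds.
For [][]<>q:
1: no successors, so [][]<>q holds vacuously. ✓
2: successors {3, 6}; []<>q there: 3:F, 6:F. ✗
3: successors {1, 2, 3}; []<>q there: 1:T, 2:F, 3:F. ✗
4: no successors, so [][]<>q holds vacuously. ✓
5: successors {3, 4}; []<>q there: 3:F, 4:T. ✗
6: successors {4}; []<>q there: 4:T. ✓
— 3 worlds.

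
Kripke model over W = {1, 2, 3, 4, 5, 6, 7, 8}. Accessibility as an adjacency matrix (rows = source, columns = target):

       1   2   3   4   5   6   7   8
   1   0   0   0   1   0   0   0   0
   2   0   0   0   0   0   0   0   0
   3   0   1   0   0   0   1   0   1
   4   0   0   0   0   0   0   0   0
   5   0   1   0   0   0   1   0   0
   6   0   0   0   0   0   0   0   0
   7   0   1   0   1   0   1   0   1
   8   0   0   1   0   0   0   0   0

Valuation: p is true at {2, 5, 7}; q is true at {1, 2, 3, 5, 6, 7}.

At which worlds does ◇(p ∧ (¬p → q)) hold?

{3, 5, 7}

1: successors {4}; p ∧ (¬p → q) there: 4:F. ✗
2: no successors, so ◇(p ∧ (¬p → q)) fails. ✗
3: successors {2, 6, 8}; p ∧ (¬p → q) there: 2:T, 6:F, 8:F. ✓
4: no successors, so ◇(p ∧ (¬p → q)) fails. ✗
5: successors {2, 6}; p ∧ (¬p → q) there: 2:T, 6:F. ✓
6: no successors, so ◇(p ∧ (¬p → q)) fails. ✗
7: successors {2, 4, 6, 8}; p ∧ (¬p → q) there: 2:T, 4:F, 6:F, 8:F. ✓
8: successors {3}; p ∧ (¬p → q) there: 3:F. ✗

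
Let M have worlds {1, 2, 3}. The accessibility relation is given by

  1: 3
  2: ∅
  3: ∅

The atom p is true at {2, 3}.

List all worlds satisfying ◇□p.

1: successors {3}; □p there: 3:T. ✓
2: no successors, so ◇□p fails. ✗
3: no successors, so ◇□p fails. ✗

{1}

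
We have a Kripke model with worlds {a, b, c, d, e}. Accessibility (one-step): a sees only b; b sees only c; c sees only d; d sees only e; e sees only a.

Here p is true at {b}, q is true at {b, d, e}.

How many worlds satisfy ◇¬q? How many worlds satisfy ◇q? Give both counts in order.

2 and 3

For ◇¬q:
a: successors {b}; ¬q there: b:F. ✗
b: successors {c}; ¬q there: c:T. ✓
c: successors {d}; ¬q there: d:F. ✗
d: successors {e}; ¬q there: e:F. ✗
e: successors {a}; ¬q there: a:T. ✓
— 2 worlds.
For ◇q:
a: successors {b}; q there: b:T. ✓
b: successors {c}; q there: c:F. ✗
c: successors {d}; q there: d:T. ✓
d: successors {e}; q there: e:T. ✓
e: successors {a}; q there: a:F. ✗
— 3 worlds.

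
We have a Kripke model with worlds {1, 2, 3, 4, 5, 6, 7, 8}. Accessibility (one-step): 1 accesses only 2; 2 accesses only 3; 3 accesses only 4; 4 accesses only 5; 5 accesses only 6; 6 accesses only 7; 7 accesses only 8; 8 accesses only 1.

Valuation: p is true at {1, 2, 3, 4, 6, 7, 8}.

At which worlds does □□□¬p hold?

{2}

1: successors {2}; □□¬p there: 2:F. ✗
2: successors {3}; □□¬p there: 3:T. ✓
3: successors {4}; □□¬p there: 4:F. ✗
4: successors {5}; □□¬p there: 5:F. ✗
5: successors {6}; □□¬p there: 6:F. ✗
6: successors {7}; □□¬p there: 7:F. ✗
7: successors {8}; □□¬p there: 8:F. ✗
8: successors {1}; □□¬p there: 1:F. ✗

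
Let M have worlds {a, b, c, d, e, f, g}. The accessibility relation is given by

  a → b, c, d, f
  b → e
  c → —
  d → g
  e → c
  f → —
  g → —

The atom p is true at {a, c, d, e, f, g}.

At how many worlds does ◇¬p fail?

6

a: successors {b, c, d, f}; ¬p there: b:T, c:F, d:F, f:F. ✓
b: successors {e}; ¬p there: e:F. ✗
c: no successors, so ◇¬p fails. ✗
d: successors {g}; ¬p there: g:F. ✗
e: successors {c}; ¬p there: c:F. ✗
f: no successors, so ◇¬p fails. ✗
g: no successors, so ◇¬p fails. ✗
Satisfying worlds: {a}.
So ◇¬p fails at the other 6 worlds.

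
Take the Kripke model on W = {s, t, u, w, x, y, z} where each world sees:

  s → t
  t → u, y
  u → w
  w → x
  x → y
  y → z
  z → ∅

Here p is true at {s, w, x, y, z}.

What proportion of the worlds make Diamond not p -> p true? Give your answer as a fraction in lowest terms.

s: Diamond not p is T, p is T. ✓
t: Diamond not p is T, p is F. ✗
u: Diamond not p is F, p is F. ✓
w: Diamond not p is F, p is T. ✓
x: Diamond not p is F, p is T. ✓
y: Diamond not p is F, p is T. ✓
z: Diamond not p is F, p is T. ✓
That's 6 of 7 worlds, so 6/7.

6/7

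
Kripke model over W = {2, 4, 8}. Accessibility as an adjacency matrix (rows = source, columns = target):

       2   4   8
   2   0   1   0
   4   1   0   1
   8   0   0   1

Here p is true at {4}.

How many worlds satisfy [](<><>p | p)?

1

2: successors {4}; <><>p | p there: 4:T. ✓
4: successors {2, 8}; <><>p | p there: 2:F, 8:F. ✗
8: successors {8}; <><>p | p there: 8:F. ✗
Satisfying worlds: {2}.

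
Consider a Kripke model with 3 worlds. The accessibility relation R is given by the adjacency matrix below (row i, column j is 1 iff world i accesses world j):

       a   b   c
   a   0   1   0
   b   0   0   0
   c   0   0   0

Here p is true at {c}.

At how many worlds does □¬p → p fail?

a: □¬p is T, p is F. ✗
b: □¬p is T, p is F. ✗
c: □¬p is T, p is T. ✓
Satisfying worlds: {c}.
So □¬p → p fails at the other 2 worlds.

2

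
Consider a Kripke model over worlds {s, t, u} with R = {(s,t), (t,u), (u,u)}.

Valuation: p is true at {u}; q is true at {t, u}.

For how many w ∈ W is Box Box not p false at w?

s: successors {t}; Box not p there: t:F. ✗
t: successors {u}; Box not p there: u:F. ✗
u: successors {u}; Box not p there: u:F. ✗
Satisfying worlds: ∅.
So Box Box not p fails at the other 3 worlds.

3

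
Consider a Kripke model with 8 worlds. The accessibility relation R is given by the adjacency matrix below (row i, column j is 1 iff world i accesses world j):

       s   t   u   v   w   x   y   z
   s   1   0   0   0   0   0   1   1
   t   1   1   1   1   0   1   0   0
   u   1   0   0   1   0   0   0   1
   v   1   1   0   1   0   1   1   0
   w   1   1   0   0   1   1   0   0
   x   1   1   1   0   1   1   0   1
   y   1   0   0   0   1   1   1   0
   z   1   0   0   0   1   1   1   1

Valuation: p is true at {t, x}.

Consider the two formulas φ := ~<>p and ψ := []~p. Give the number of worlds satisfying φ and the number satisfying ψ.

2 and 2

For ~<>p:
s: <>p is F. ✓
t: <>p is T. ✗
u: <>p is F. ✓
v: <>p is T. ✗
w: <>p is T. ✗
x: <>p is T. ✗
y: <>p is T. ✗
z: <>p is T. ✗
— 2 worlds.
For []~p:
s: successors {s, y, z}; ~p there: s:T, y:T, z:T. ✓
t: successors {s, t, u, v, x}; ~p there: s:T, t:F, u:T, v:T, x:F. ✗
u: successors {s, v, z}; ~p there: s:T, v:T, z:T. ✓
v: successors {s, t, v, x, y}; ~p there: s:T, t:F, v:T, x:F, y:T. ✗
w: successors {s, t, w, x}; ~p there: s:T, t:F, w:T, x:F. ✗
x: successors {s, t, u, w, x, z}; ~p there: s:T, t:F, u:T, w:T, x:F, z:T. ✗
y: successors {s, w, x, y}; ~p there: s:T, w:T, x:F, y:T. ✗
z: successors {s, w, x, y, z}; ~p there: s:T, w:T, x:F, y:T, z:T. ✗
— 2 worlds.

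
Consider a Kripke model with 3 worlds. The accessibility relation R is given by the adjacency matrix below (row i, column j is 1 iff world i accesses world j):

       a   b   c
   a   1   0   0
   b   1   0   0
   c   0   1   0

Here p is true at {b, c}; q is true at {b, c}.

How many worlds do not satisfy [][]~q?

0

a: successors {a}; []~q there: a:T. ✓
b: successors {a}; []~q there: a:T. ✓
c: successors {b}; []~q there: b:T. ✓
Satisfying worlds: {a, b, c}.
So [][]~q fails at the other 0 worlds.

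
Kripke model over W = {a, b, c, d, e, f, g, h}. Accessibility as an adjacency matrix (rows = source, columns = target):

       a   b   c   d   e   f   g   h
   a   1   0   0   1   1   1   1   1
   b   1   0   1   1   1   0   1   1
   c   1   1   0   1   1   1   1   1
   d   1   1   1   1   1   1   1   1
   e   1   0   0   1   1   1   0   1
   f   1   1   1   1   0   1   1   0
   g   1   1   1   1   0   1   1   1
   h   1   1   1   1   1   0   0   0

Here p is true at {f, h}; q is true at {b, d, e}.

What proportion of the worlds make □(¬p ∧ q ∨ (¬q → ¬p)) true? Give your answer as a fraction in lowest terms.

1/8

a: successors {a, d, e, f, g, h}; ¬p ∧ q ∨ (¬q → ¬p) there: a:T, d:T, e:T, f:F, g:T, h:F. ✗
b: successors {a, c, d, e, g, h}; ¬p ∧ q ∨ (¬q → ¬p) there: a:T, c:T, d:T, e:T, g:T, h:F. ✗
c: successors {a, b, d, e, f, g, h}; ¬p ∧ q ∨ (¬q → ¬p) there: a:T, b:T, d:T, e:T, f:F, g:T, h:F. ✗
d: successors {a, b, c, d, e, f, g, h}; ¬p ∧ q ∨ (¬q → ¬p) there: a:T, b:T, c:T, d:T, e:T, f:F, g:T, h:F. ✗
e: successors {a, d, e, f, h}; ¬p ∧ q ∨ (¬q → ¬p) there: a:T, d:T, e:T, f:F, h:F. ✗
f: successors {a, b, c, d, f, g}; ¬p ∧ q ∨ (¬q → ¬p) there: a:T, b:T, c:T, d:T, f:F, g:T. ✗
g: successors {a, b, c, d, f, g, h}; ¬p ∧ q ∨ (¬q → ¬p) there: a:T, b:T, c:T, d:T, f:F, g:T, h:F. ✗
h: successors {a, b, c, d, e}; ¬p ∧ q ∨ (¬q → ¬p) there: a:T, b:T, c:T, d:T, e:T. ✓
That's 1 of 8 worlds, so 1/8.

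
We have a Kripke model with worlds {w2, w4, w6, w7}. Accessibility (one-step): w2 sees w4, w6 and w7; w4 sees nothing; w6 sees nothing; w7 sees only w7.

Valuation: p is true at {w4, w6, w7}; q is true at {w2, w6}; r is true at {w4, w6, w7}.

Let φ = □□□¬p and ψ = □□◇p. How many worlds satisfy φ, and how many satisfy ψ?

For □□□¬p:
w2: successors {w4, w6, w7}; □□¬p there: w4:T, w6:T, w7:F. ✗
w4: no successors, so □□□¬p holds vacuously. ✓
w6: no successors, so □□□¬p holds vacuously. ✓
w7: successors {w7}; □□¬p there: w7:F. ✗
— 2 worlds.
For □□◇p:
w2: successors {w4, w6, w7}; □◇p there: w4:T, w6:T, w7:T. ✓
w4: no successors, so □□◇p holds vacuously. ✓
w6: no successors, so □□◇p holds vacuously. ✓
w7: successors {w7}; □◇p there: w7:T. ✓
— 4 worlds.

2 and 4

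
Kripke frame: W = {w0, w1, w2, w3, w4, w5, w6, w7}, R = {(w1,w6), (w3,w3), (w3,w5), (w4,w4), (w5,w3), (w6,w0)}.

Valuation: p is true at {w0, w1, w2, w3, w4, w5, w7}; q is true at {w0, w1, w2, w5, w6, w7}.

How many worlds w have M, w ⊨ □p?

w0: no successors, so □p holds vacuously. ✓
w1: successors {w6}; p there: w6:F. ✗
w2: no successors, so □p holds vacuously. ✓
w3: successors {w3, w5}; p there: w3:T, w5:T. ✓
w4: successors {w4}; p there: w4:T. ✓
w5: successors {w3}; p there: w3:T. ✓
w6: successors {w0}; p there: w0:T. ✓
w7: no successors, so □p holds vacuously. ✓
Satisfying worlds: {w0, w2, w3, w4, w5, w6, w7}.

7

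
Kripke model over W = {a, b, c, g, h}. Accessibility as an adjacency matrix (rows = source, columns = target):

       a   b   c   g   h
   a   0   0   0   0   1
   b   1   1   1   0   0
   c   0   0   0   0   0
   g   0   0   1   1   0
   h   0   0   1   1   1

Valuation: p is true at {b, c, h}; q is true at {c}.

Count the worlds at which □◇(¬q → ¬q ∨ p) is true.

2

a: successors {h}; ◇(¬q → ¬q ∨ p) there: h:T. ✓
b: successors {a, b, c}; ◇(¬q → ¬q ∨ p) there: a:T, b:T, c:F. ✗
c: no successors, so □◇(¬q → ¬q ∨ p) holds vacuously. ✓
g: successors {c, g}; ◇(¬q → ¬q ∨ p) there: c:F, g:T. ✗
h: successors {c, g, h}; ◇(¬q → ¬q ∨ p) there: c:F, g:T, h:T. ✗
Satisfying worlds: {a, c}.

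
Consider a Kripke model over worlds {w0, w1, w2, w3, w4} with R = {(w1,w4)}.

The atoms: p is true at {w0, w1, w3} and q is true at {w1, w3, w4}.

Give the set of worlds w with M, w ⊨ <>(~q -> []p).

w0: no successors, so <>(~q -> []p) fails. ✗
w1: successors {w4}; ~q -> []p there: w4:T. ✓
w2: no successors, so <>(~q -> []p) fails. ✗
w3: no successors, so <>(~q -> []p) fails. ✗
w4: no successors, so <>(~q -> []p) fails. ✗

{w1}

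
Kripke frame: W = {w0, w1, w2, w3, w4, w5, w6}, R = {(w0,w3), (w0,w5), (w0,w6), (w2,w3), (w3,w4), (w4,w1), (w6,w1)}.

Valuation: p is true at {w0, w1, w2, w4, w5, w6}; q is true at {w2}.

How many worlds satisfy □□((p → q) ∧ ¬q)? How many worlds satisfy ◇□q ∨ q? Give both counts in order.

4 and 4

For □□((p → q) ∧ ¬q):
w0: successors {w3, w5, w6}; □((p → q) ∧ ¬q) there: w3:F, w5:T, w6:F. ✗
w1: no successors, so □□((p → q) ∧ ¬q) holds vacuously. ✓
w2: successors {w3}; □((p → q) ∧ ¬q) there: w3:F. ✗
w3: successors {w4}; □((p → q) ∧ ¬q) there: w4:F. ✗
w4: successors {w1}; □((p → q) ∧ ¬q) there: w1:T. ✓
w5: no successors, so □□((p → q) ∧ ¬q) holds vacuously. ✓
w6: successors {w1}; □((p → q) ∧ ¬q) there: w1:T. ✓
— 4 worlds.
For ◇□q ∨ q:
w0: ◇□q is T, q is F. ✓
w1: ◇□q is F, q is F. ✗
w2: ◇□q is F, q is T. ✓
w3: ◇□q is F, q is F. ✗
w4: ◇□q is T, q is F. ✓
w5: ◇□q is F, q is F. ✗
w6: ◇□q is T, q is F. ✓
— 4 worlds.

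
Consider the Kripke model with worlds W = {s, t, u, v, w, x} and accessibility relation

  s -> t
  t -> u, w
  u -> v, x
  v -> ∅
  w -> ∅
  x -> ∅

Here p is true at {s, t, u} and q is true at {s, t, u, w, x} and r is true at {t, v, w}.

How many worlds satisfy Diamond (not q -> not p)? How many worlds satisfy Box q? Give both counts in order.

For Diamond (not q -> not p):
s: successors {t}; not q -> not p there: t:T. ✓
t: successors {u, w}; not q -> not p there: u:T, w:T. ✓
u: successors {v, x}; not q -> not p there: v:T, x:T. ✓
v: no successors, so Diamond (not q -> not p) fails. ✗
w: no successors, so Diamond (not q -> not p) fails. ✗
x: no successors, so Diamond (not q -> not p) fails. ✗
— 3 worlds.
For Box q:
s: successors {t}; q there: t:T. ✓
t: successors {u, w}; q there: u:T, w:T. ✓
u: successors {v, x}; q there: v:F, x:T. ✗
v: no successors, so Box q holds vacuously. ✓
w: no successors, so Box q holds vacuously. ✓
x: no successors, so Box q holds vacuously. ✓
— 5 worlds.

3 and 5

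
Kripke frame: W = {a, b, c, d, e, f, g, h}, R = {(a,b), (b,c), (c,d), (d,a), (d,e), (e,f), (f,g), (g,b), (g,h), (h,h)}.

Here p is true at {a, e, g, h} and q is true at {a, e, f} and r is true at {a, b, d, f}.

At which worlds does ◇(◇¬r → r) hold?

{a, b, c, d, e, g}

a: successors {b}; ◇¬r → r there: b:T. ✓
b: successors {c}; ◇¬r → r there: c:T. ✓
c: successors {d}; ◇¬r → r there: d:T. ✓
d: successors {a, e}; ◇¬r → r there: a:T, e:T. ✓
e: successors {f}; ◇¬r → r there: f:T. ✓
f: successors {g}; ◇¬r → r there: g:F. ✗
g: successors {b, h}; ◇¬r → r there: b:T, h:F. ✓
h: successors {h}; ◇¬r → r there: h:F. ✗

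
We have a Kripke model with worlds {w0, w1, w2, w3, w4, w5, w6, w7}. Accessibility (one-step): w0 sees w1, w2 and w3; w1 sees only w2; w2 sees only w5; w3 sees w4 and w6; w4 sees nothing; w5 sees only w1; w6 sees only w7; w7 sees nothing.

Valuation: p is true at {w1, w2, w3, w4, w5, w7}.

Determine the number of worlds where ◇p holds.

w0: successors {w1, w2, w3}; p there: w1:T, w2:T, w3:T. ✓
w1: successors {w2}; p there: w2:T. ✓
w2: successors {w5}; p there: w5:T. ✓
w3: successors {w4, w6}; p there: w4:T, w6:F. ✓
w4: no successors, so ◇p fails. ✗
w5: successors {w1}; p there: w1:T. ✓
w6: successors {w7}; p there: w7:T. ✓
w7: no successors, so ◇p fails. ✗
Satisfying worlds: {w0, w1, w2, w3, w5, w6}.

6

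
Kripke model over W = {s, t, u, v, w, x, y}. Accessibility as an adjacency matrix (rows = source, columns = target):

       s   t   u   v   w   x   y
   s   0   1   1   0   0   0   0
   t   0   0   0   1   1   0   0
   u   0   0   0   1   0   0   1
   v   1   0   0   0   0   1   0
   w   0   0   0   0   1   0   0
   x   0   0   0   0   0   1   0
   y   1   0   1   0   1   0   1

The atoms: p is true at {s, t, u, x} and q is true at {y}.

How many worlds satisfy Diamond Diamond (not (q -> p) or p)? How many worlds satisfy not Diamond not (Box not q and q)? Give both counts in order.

6 and 0

For Diamond Diamond (not (q -> p) or p):
s: successors {t, u}; Diamond (not (q -> p) or p) there: t:F, u:T. ✓
t: successors {v, w}; Diamond (not (q -> p) or p) there: v:T, w:F. ✓
u: successors {v, y}; Diamond (not (q -> p) or p) there: v:T, y:T. ✓
v: successors {s, x}; Diamond (not (q -> p) or p) there: s:T, x:T. ✓
w: successors {w}; Diamond (not (q -> p) or p) there: w:F. ✗
x: successors {x}; Diamond (not (q -> p) or p) there: x:T. ✓
y: successors {s, u, w, y}; Diamond (not (q -> p) or p) there: s:T, u:T, w:F, y:T. ✓
— 6 worlds.
For not Diamond not (Box not q and q):
s: Diamond not (Box not q and q) is T. ✗
t: Diamond not (Box not q and q) is T. ✗
u: Diamond not (Box not q and q) is T. ✗
v: Diamond not (Box not q and q) is T. ✗
w: Diamond not (Box not q and q) is T. ✗
x: Diamond not (Box not q and q) is T. ✗
y: Diamond not (Box not q and q) is T. ✗
— 0 worlds.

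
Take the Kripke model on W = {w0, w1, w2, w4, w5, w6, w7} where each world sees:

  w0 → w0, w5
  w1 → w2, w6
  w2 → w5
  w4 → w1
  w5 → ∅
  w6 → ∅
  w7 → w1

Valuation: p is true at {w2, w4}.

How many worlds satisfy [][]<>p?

w0: successors {w0, w5}; []<>p there: w0:F, w5:T. ✗
w1: successors {w2, w6}; []<>p there: w2:F, w6:T. ✗
w2: successors {w5}; []<>p there: w5:T. ✓
w4: successors {w1}; []<>p there: w1:F. ✗
w5: no successors, so [][]<>p holds vacuously. ✓
w6: no successors, so [][]<>p holds vacuously. ✓
w7: successors {w1}; []<>p there: w1:F. ✗
Satisfying worlds: {w2, w5, w6}.

3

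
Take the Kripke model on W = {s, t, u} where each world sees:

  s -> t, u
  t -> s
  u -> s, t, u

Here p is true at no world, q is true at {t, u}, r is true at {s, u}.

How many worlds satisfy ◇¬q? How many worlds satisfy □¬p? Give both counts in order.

2 and 3

For ◇¬q:
s: successors {t, u}; ¬q there: t:F, u:F. ✗
t: successors {s}; ¬q there: s:T. ✓
u: successors {s, t, u}; ¬q there: s:T, t:F, u:F. ✓
— 2 worlds.
For □¬p:
s: successors {t, u}; ¬p there: t:T, u:T. ✓
t: successors {s}; ¬p there: s:T. ✓
u: successors {s, t, u}; ¬p there: s:T, t:T, u:T. ✓
— 3 worlds.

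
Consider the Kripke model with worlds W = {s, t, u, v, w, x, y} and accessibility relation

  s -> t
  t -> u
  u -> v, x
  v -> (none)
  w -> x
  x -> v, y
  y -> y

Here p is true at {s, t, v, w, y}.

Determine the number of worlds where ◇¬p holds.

3

s: successors {t}; ¬p there: t:F. ✗
t: successors {u}; ¬p there: u:T. ✓
u: successors {v, x}; ¬p there: v:F, x:T. ✓
v: no successors, so ◇¬p fails. ✗
w: successors {x}; ¬p there: x:T. ✓
x: successors {v, y}; ¬p there: v:F, y:F. ✗
y: successors {y}; ¬p there: y:F. ✗
Satisfying worlds: {t, u, w}.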